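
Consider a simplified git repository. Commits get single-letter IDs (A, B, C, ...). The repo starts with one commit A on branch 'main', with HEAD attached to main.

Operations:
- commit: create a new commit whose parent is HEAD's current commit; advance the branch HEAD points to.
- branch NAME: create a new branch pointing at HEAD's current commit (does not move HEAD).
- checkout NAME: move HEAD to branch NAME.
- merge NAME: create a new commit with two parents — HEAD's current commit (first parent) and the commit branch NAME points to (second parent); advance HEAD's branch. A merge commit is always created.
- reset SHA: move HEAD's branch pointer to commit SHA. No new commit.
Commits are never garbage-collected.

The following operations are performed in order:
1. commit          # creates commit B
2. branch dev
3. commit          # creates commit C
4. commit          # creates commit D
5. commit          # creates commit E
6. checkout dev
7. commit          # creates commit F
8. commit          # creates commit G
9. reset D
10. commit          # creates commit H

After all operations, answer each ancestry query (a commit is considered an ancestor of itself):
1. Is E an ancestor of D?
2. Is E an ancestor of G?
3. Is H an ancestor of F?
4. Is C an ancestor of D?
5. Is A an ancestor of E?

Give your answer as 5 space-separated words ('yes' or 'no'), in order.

Answer: no no no yes yes

Derivation:
After op 1 (commit): HEAD=main@B [main=B]
After op 2 (branch): HEAD=main@B [dev=B main=B]
After op 3 (commit): HEAD=main@C [dev=B main=C]
After op 4 (commit): HEAD=main@D [dev=B main=D]
After op 5 (commit): HEAD=main@E [dev=B main=E]
After op 6 (checkout): HEAD=dev@B [dev=B main=E]
After op 7 (commit): HEAD=dev@F [dev=F main=E]
After op 8 (commit): HEAD=dev@G [dev=G main=E]
After op 9 (reset): HEAD=dev@D [dev=D main=E]
After op 10 (commit): HEAD=dev@H [dev=H main=E]
ancestors(D) = {A,B,C,D}; E in? no
ancestors(G) = {A,B,F,G}; E in? no
ancestors(F) = {A,B,F}; H in? no
ancestors(D) = {A,B,C,D}; C in? yes
ancestors(E) = {A,B,C,D,E}; A in? yes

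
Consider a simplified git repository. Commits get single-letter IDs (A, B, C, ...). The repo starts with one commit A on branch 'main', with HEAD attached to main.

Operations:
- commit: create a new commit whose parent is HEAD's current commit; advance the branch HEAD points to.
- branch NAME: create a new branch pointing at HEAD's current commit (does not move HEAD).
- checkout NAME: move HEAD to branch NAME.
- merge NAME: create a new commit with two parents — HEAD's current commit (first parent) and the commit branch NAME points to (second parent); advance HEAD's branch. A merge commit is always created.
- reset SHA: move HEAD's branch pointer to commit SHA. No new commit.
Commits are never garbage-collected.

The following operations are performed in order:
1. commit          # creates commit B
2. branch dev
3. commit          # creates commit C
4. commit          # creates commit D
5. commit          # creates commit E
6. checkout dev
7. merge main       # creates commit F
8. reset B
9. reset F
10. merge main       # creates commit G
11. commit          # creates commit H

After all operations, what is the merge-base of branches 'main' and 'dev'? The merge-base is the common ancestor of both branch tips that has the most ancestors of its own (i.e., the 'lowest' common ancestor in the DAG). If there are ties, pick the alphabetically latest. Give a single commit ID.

Answer: E

Derivation:
After op 1 (commit): HEAD=main@B [main=B]
After op 2 (branch): HEAD=main@B [dev=B main=B]
After op 3 (commit): HEAD=main@C [dev=B main=C]
After op 4 (commit): HEAD=main@D [dev=B main=D]
After op 5 (commit): HEAD=main@E [dev=B main=E]
After op 6 (checkout): HEAD=dev@B [dev=B main=E]
After op 7 (merge): HEAD=dev@F [dev=F main=E]
After op 8 (reset): HEAD=dev@B [dev=B main=E]
After op 9 (reset): HEAD=dev@F [dev=F main=E]
After op 10 (merge): HEAD=dev@G [dev=G main=E]
After op 11 (commit): HEAD=dev@H [dev=H main=E]
ancestors(main=E): ['A', 'B', 'C', 'D', 'E']
ancestors(dev=H): ['A', 'B', 'C', 'D', 'E', 'F', 'G', 'H']
common: ['A', 'B', 'C', 'D', 'E']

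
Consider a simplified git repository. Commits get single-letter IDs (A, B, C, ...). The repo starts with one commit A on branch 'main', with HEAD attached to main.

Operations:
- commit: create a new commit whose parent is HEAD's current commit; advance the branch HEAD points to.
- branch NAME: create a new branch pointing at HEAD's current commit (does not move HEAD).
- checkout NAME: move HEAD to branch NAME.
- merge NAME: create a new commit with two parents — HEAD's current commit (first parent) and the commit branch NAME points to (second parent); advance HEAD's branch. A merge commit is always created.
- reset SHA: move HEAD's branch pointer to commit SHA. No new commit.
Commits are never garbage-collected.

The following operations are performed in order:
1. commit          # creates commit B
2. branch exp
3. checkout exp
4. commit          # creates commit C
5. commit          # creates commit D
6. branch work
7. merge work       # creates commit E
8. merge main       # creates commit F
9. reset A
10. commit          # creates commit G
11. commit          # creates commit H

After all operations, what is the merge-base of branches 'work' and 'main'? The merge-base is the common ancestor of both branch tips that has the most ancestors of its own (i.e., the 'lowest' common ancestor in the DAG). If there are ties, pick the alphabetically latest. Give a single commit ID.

Answer: B

Derivation:
After op 1 (commit): HEAD=main@B [main=B]
After op 2 (branch): HEAD=main@B [exp=B main=B]
After op 3 (checkout): HEAD=exp@B [exp=B main=B]
After op 4 (commit): HEAD=exp@C [exp=C main=B]
After op 5 (commit): HEAD=exp@D [exp=D main=B]
After op 6 (branch): HEAD=exp@D [exp=D main=B work=D]
After op 7 (merge): HEAD=exp@E [exp=E main=B work=D]
After op 8 (merge): HEAD=exp@F [exp=F main=B work=D]
After op 9 (reset): HEAD=exp@A [exp=A main=B work=D]
After op 10 (commit): HEAD=exp@G [exp=G main=B work=D]
After op 11 (commit): HEAD=exp@H [exp=H main=B work=D]
ancestors(work=D): ['A', 'B', 'C', 'D']
ancestors(main=B): ['A', 'B']
common: ['A', 'B']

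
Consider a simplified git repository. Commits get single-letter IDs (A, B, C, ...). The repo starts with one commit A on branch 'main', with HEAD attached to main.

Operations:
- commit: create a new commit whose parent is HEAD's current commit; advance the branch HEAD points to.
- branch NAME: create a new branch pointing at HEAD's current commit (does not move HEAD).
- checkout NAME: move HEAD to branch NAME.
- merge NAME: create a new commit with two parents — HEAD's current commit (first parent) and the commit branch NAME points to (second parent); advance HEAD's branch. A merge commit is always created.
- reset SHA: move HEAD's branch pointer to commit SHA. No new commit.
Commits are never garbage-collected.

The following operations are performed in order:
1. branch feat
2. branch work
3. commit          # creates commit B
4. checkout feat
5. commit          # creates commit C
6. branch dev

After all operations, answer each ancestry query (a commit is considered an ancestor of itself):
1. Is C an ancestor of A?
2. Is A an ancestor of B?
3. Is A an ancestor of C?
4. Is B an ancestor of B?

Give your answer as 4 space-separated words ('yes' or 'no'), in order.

Answer: no yes yes yes

Derivation:
After op 1 (branch): HEAD=main@A [feat=A main=A]
After op 2 (branch): HEAD=main@A [feat=A main=A work=A]
After op 3 (commit): HEAD=main@B [feat=A main=B work=A]
After op 4 (checkout): HEAD=feat@A [feat=A main=B work=A]
After op 5 (commit): HEAD=feat@C [feat=C main=B work=A]
After op 6 (branch): HEAD=feat@C [dev=C feat=C main=B work=A]
ancestors(A) = {A}; C in? no
ancestors(B) = {A,B}; A in? yes
ancestors(C) = {A,C}; A in? yes
ancestors(B) = {A,B}; B in? yes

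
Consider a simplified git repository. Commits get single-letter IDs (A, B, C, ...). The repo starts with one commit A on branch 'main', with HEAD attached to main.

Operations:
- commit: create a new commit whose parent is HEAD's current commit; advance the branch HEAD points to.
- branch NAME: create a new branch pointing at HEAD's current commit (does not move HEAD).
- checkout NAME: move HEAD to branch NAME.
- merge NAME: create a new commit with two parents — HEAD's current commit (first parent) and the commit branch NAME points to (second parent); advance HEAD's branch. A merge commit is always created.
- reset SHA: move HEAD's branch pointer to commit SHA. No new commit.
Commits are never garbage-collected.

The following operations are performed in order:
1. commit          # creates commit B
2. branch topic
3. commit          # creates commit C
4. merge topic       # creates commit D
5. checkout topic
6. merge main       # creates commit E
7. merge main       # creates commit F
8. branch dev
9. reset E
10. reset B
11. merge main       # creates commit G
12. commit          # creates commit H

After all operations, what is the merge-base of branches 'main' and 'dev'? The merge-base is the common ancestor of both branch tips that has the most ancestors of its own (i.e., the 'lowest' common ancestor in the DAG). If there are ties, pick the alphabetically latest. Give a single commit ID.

Answer: D

Derivation:
After op 1 (commit): HEAD=main@B [main=B]
After op 2 (branch): HEAD=main@B [main=B topic=B]
After op 3 (commit): HEAD=main@C [main=C topic=B]
After op 4 (merge): HEAD=main@D [main=D topic=B]
After op 5 (checkout): HEAD=topic@B [main=D topic=B]
After op 6 (merge): HEAD=topic@E [main=D topic=E]
After op 7 (merge): HEAD=topic@F [main=D topic=F]
After op 8 (branch): HEAD=topic@F [dev=F main=D topic=F]
After op 9 (reset): HEAD=topic@E [dev=F main=D topic=E]
After op 10 (reset): HEAD=topic@B [dev=F main=D topic=B]
After op 11 (merge): HEAD=topic@G [dev=F main=D topic=G]
After op 12 (commit): HEAD=topic@H [dev=F main=D topic=H]
ancestors(main=D): ['A', 'B', 'C', 'D']
ancestors(dev=F): ['A', 'B', 'C', 'D', 'E', 'F']
common: ['A', 'B', 'C', 'D']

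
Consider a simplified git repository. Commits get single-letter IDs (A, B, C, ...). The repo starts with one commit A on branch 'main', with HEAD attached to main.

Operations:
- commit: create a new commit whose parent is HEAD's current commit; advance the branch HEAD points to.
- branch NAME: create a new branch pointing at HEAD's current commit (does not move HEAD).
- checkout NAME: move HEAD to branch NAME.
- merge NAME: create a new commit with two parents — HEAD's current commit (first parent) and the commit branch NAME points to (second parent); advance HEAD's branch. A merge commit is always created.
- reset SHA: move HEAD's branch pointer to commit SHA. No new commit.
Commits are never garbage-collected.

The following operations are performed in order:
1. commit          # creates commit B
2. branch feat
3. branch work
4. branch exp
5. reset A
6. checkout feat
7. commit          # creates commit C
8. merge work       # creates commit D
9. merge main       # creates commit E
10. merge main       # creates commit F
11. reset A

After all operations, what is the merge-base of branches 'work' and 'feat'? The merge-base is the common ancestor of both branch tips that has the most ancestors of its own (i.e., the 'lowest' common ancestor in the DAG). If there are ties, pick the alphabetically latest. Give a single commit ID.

Answer: A

Derivation:
After op 1 (commit): HEAD=main@B [main=B]
After op 2 (branch): HEAD=main@B [feat=B main=B]
After op 3 (branch): HEAD=main@B [feat=B main=B work=B]
After op 4 (branch): HEAD=main@B [exp=B feat=B main=B work=B]
After op 5 (reset): HEAD=main@A [exp=B feat=B main=A work=B]
After op 6 (checkout): HEAD=feat@B [exp=B feat=B main=A work=B]
After op 7 (commit): HEAD=feat@C [exp=B feat=C main=A work=B]
After op 8 (merge): HEAD=feat@D [exp=B feat=D main=A work=B]
After op 9 (merge): HEAD=feat@E [exp=B feat=E main=A work=B]
After op 10 (merge): HEAD=feat@F [exp=B feat=F main=A work=B]
After op 11 (reset): HEAD=feat@A [exp=B feat=A main=A work=B]
ancestors(work=B): ['A', 'B']
ancestors(feat=A): ['A']
common: ['A']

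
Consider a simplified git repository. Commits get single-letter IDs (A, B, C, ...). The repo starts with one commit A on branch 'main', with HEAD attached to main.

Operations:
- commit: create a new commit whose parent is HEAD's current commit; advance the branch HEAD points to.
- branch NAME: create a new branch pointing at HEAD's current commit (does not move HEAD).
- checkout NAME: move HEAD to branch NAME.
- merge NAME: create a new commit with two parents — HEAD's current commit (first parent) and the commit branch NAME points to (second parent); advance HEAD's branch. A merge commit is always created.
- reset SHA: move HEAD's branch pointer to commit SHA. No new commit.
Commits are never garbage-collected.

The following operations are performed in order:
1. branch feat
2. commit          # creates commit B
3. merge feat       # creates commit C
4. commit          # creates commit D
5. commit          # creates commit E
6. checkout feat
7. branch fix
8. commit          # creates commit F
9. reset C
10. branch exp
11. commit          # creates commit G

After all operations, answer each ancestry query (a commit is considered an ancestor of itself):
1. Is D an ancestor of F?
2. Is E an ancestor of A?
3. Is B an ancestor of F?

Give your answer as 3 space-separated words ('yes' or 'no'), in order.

Answer: no no no

Derivation:
After op 1 (branch): HEAD=main@A [feat=A main=A]
After op 2 (commit): HEAD=main@B [feat=A main=B]
After op 3 (merge): HEAD=main@C [feat=A main=C]
After op 4 (commit): HEAD=main@D [feat=A main=D]
After op 5 (commit): HEAD=main@E [feat=A main=E]
After op 6 (checkout): HEAD=feat@A [feat=A main=E]
After op 7 (branch): HEAD=feat@A [feat=A fix=A main=E]
After op 8 (commit): HEAD=feat@F [feat=F fix=A main=E]
After op 9 (reset): HEAD=feat@C [feat=C fix=A main=E]
After op 10 (branch): HEAD=feat@C [exp=C feat=C fix=A main=E]
After op 11 (commit): HEAD=feat@G [exp=C feat=G fix=A main=E]
ancestors(F) = {A,F}; D in? no
ancestors(A) = {A}; E in? no
ancestors(F) = {A,F}; B in? no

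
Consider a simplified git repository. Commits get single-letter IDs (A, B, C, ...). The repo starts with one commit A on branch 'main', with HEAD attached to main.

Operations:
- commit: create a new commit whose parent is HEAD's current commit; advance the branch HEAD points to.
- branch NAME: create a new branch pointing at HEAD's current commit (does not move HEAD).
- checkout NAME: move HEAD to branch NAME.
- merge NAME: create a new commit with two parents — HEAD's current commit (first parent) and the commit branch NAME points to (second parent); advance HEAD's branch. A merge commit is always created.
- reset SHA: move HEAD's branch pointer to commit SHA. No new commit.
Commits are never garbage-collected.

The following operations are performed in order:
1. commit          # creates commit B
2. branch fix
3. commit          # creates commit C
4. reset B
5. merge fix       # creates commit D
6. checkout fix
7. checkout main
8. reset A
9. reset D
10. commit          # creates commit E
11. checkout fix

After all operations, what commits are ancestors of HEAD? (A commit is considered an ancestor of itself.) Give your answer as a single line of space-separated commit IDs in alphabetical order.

After op 1 (commit): HEAD=main@B [main=B]
After op 2 (branch): HEAD=main@B [fix=B main=B]
After op 3 (commit): HEAD=main@C [fix=B main=C]
After op 4 (reset): HEAD=main@B [fix=B main=B]
After op 5 (merge): HEAD=main@D [fix=B main=D]
After op 6 (checkout): HEAD=fix@B [fix=B main=D]
After op 7 (checkout): HEAD=main@D [fix=B main=D]
After op 8 (reset): HEAD=main@A [fix=B main=A]
After op 9 (reset): HEAD=main@D [fix=B main=D]
After op 10 (commit): HEAD=main@E [fix=B main=E]
After op 11 (checkout): HEAD=fix@B [fix=B main=E]

Answer: A B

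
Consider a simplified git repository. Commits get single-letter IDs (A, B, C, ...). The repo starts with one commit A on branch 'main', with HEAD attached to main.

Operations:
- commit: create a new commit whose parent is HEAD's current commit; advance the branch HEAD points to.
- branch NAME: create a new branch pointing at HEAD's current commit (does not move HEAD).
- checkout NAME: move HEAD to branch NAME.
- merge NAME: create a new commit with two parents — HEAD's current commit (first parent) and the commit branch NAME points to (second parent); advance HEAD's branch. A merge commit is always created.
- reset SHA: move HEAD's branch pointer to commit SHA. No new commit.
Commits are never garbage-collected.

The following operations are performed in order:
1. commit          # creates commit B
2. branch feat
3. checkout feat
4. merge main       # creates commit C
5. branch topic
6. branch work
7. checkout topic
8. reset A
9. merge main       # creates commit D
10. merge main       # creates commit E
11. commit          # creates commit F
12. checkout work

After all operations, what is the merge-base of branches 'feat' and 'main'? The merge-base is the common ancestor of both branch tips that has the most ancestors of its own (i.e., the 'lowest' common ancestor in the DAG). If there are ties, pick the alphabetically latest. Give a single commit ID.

After op 1 (commit): HEAD=main@B [main=B]
After op 2 (branch): HEAD=main@B [feat=B main=B]
After op 3 (checkout): HEAD=feat@B [feat=B main=B]
After op 4 (merge): HEAD=feat@C [feat=C main=B]
After op 5 (branch): HEAD=feat@C [feat=C main=B topic=C]
After op 6 (branch): HEAD=feat@C [feat=C main=B topic=C work=C]
After op 7 (checkout): HEAD=topic@C [feat=C main=B topic=C work=C]
After op 8 (reset): HEAD=topic@A [feat=C main=B topic=A work=C]
After op 9 (merge): HEAD=topic@D [feat=C main=B topic=D work=C]
After op 10 (merge): HEAD=topic@E [feat=C main=B topic=E work=C]
After op 11 (commit): HEAD=topic@F [feat=C main=B topic=F work=C]
After op 12 (checkout): HEAD=work@C [feat=C main=B topic=F work=C]
ancestors(feat=C): ['A', 'B', 'C']
ancestors(main=B): ['A', 'B']
common: ['A', 'B']

Answer: B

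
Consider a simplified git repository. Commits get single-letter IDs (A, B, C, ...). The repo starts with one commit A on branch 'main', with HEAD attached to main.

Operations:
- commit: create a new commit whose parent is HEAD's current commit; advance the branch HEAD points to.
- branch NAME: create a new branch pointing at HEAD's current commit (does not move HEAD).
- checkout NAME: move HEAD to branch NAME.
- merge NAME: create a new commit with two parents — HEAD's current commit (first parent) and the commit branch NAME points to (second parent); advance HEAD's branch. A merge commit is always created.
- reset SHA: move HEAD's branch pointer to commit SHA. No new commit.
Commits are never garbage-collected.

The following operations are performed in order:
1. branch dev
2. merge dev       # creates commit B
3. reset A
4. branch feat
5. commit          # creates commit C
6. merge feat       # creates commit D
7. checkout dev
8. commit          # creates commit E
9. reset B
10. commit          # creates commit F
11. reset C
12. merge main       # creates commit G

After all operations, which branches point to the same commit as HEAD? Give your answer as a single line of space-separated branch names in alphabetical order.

After op 1 (branch): HEAD=main@A [dev=A main=A]
After op 2 (merge): HEAD=main@B [dev=A main=B]
After op 3 (reset): HEAD=main@A [dev=A main=A]
After op 4 (branch): HEAD=main@A [dev=A feat=A main=A]
After op 5 (commit): HEAD=main@C [dev=A feat=A main=C]
After op 6 (merge): HEAD=main@D [dev=A feat=A main=D]
After op 7 (checkout): HEAD=dev@A [dev=A feat=A main=D]
After op 8 (commit): HEAD=dev@E [dev=E feat=A main=D]
After op 9 (reset): HEAD=dev@B [dev=B feat=A main=D]
After op 10 (commit): HEAD=dev@F [dev=F feat=A main=D]
After op 11 (reset): HEAD=dev@C [dev=C feat=A main=D]
After op 12 (merge): HEAD=dev@G [dev=G feat=A main=D]

Answer: dev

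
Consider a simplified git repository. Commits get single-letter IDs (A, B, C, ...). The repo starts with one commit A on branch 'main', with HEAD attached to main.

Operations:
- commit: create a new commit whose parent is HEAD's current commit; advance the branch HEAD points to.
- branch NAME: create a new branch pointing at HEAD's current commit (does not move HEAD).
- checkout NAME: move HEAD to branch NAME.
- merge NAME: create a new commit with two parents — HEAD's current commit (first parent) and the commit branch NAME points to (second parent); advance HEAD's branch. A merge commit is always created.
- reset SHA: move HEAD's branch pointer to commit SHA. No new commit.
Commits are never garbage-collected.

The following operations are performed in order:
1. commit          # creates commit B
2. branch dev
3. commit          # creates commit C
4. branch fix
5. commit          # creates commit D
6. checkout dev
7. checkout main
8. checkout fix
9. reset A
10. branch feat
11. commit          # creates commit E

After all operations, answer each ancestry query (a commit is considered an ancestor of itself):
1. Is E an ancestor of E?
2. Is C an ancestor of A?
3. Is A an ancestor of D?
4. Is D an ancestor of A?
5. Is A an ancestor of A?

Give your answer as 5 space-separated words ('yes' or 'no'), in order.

Answer: yes no yes no yes

Derivation:
After op 1 (commit): HEAD=main@B [main=B]
After op 2 (branch): HEAD=main@B [dev=B main=B]
After op 3 (commit): HEAD=main@C [dev=B main=C]
After op 4 (branch): HEAD=main@C [dev=B fix=C main=C]
After op 5 (commit): HEAD=main@D [dev=B fix=C main=D]
After op 6 (checkout): HEAD=dev@B [dev=B fix=C main=D]
After op 7 (checkout): HEAD=main@D [dev=B fix=C main=D]
After op 8 (checkout): HEAD=fix@C [dev=B fix=C main=D]
After op 9 (reset): HEAD=fix@A [dev=B fix=A main=D]
After op 10 (branch): HEAD=fix@A [dev=B feat=A fix=A main=D]
After op 11 (commit): HEAD=fix@E [dev=B feat=A fix=E main=D]
ancestors(E) = {A,E}; E in? yes
ancestors(A) = {A}; C in? no
ancestors(D) = {A,B,C,D}; A in? yes
ancestors(A) = {A}; D in? no
ancestors(A) = {A}; A in? yes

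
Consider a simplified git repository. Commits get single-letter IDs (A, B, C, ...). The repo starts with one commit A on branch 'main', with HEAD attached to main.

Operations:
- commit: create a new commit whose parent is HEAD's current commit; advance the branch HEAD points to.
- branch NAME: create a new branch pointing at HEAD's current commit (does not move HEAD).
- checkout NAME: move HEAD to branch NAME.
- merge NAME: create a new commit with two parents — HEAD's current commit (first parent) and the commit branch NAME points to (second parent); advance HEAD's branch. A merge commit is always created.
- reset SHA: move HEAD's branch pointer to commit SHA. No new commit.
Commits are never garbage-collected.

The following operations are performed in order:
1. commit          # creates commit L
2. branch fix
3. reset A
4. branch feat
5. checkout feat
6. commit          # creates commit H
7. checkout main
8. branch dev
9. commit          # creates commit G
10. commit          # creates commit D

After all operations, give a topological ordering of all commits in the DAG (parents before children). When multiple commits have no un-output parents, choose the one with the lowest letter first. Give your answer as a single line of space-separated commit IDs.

Answer: A G D H L

Derivation:
After op 1 (commit): HEAD=main@L [main=L]
After op 2 (branch): HEAD=main@L [fix=L main=L]
After op 3 (reset): HEAD=main@A [fix=L main=A]
After op 4 (branch): HEAD=main@A [feat=A fix=L main=A]
After op 5 (checkout): HEAD=feat@A [feat=A fix=L main=A]
After op 6 (commit): HEAD=feat@H [feat=H fix=L main=A]
After op 7 (checkout): HEAD=main@A [feat=H fix=L main=A]
After op 8 (branch): HEAD=main@A [dev=A feat=H fix=L main=A]
After op 9 (commit): HEAD=main@G [dev=A feat=H fix=L main=G]
After op 10 (commit): HEAD=main@D [dev=A feat=H fix=L main=D]
commit A: parents=[]
commit D: parents=['G']
commit G: parents=['A']
commit H: parents=['A']
commit L: parents=['A']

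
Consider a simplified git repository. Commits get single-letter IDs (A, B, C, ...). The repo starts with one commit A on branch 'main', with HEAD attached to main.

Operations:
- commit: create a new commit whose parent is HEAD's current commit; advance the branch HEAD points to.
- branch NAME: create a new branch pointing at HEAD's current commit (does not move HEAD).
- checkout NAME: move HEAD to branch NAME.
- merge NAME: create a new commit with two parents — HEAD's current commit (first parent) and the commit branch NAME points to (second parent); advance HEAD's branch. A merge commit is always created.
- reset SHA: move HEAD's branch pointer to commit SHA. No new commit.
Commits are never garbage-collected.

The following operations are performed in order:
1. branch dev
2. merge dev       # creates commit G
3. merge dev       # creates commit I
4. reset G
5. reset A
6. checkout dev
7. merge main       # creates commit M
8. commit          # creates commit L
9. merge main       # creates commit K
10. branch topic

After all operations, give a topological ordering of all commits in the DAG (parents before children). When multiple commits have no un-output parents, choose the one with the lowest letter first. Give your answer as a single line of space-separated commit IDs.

Answer: A G I M L K

Derivation:
After op 1 (branch): HEAD=main@A [dev=A main=A]
After op 2 (merge): HEAD=main@G [dev=A main=G]
After op 3 (merge): HEAD=main@I [dev=A main=I]
After op 4 (reset): HEAD=main@G [dev=A main=G]
After op 5 (reset): HEAD=main@A [dev=A main=A]
After op 6 (checkout): HEAD=dev@A [dev=A main=A]
After op 7 (merge): HEAD=dev@M [dev=M main=A]
After op 8 (commit): HEAD=dev@L [dev=L main=A]
After op 9 (merge): HEAD=dev@K [dev=K main=A]
After op 10 (branch): HEAD=dev@K [dev=K main=A topic=K]
commit A: parents=[]
commit G: parents=['A', 'A']
commit I: parents=['G', 'A']
commit K: parents=['L', 'A']
commit L: parents=['M']
commit M: parents=['A', 'A']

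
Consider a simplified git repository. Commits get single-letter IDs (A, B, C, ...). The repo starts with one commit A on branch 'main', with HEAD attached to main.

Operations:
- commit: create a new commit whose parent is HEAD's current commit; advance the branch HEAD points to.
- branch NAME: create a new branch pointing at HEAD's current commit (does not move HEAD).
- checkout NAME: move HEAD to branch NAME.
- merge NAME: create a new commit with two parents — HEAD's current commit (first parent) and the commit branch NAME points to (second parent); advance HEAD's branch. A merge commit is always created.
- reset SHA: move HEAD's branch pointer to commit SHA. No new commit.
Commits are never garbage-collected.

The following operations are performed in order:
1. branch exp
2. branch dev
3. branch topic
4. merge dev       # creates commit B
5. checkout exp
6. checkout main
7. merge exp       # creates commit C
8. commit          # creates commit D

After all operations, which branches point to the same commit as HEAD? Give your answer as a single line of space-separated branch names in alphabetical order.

After op 1 (branch): HEAD=main@A [exp=A main=A]
After op 2 (branch): HEAD=main@A [dev=A exp=A main=A]
After op 3 (branch): HEAD=main@A [dev=A exp=A main=A topic=A]
After op 4 (merge): HEAD=main@B [dev=A exp=A main=B topic=A]
After op 5 (checkout): HEAD=exp@A [dev=A exp=A main=B topic=A]
After op 6 (checkout): HEAD=main@B [dev=A exp=A main=B topic=A]
After op 7 (merge): HEAD=main@C [dev=A exp=A main=C topic=A]
After op 8 (commit): HEAD=main@D [dev=A exp=A main=D topic=A]

Answer: main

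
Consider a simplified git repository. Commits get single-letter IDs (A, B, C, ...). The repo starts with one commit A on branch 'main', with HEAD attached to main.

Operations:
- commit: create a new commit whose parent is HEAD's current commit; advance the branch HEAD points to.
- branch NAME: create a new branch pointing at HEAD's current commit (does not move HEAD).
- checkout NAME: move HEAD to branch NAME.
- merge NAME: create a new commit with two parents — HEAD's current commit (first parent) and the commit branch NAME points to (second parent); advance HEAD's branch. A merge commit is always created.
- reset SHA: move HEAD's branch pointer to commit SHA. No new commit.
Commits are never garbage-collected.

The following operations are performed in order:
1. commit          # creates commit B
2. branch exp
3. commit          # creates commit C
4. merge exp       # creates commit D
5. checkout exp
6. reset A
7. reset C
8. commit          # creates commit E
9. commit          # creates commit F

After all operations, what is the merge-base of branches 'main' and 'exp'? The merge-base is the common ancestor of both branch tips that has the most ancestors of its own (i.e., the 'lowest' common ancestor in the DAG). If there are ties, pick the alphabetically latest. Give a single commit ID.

After op 1 (commit): HEAD=main@B [main=B]
After op 2 (branch): HEAD=main@B [exp=B main=B]
After op 3 (commit): HEAD=main@C [exp=B main=C]
After op 4 (merge): HEAD=main@D [exp=B main=D]
After op 5 (checkout): HEAD=exp@B [exp=B main=D]
After op 6 (reset): HEAD=exp@A [exp=A main=D]
After op 7 (reset): HEAD=exp@C [exp=C main=D]
After op 8 (commit): HEAD=exp@E [exp=E main=D]
After op 9 (commit): HEAD=exp@F [exp=F main=D]
ancestors(main=D): ['A', 'B', 'C', 'D']
ancestors(exp=F): ['A', 'B', 'C', 'E', 'F']
common: ['A', 'B', 'C']

Answer: C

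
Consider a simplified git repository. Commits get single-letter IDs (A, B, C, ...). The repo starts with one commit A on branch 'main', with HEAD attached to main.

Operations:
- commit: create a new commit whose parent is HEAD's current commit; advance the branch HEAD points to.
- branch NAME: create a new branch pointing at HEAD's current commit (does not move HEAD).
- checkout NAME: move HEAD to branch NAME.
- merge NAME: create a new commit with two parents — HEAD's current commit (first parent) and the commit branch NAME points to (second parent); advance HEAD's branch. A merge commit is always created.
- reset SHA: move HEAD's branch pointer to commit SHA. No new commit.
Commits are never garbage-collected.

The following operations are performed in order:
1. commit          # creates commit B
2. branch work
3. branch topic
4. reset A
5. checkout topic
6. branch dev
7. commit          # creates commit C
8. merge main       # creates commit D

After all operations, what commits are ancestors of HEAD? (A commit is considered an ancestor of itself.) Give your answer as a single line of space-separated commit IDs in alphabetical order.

After op 1 (commit): HEAD=main@B [main=B]
After op 2 (branch): HEAD=main@B [main=B work=B]
After op 3 (branch): HEAD=main@B [main=B topic=B work=B]
After op 4 (reset): HEAD=main@A [main=A topic=B work=B]
After op 5 (checkout): HEAD=topic@B [main=A topic=B work=B]
After op 6 (branch): HEAD=topic@B [dev=B main=A topic=B work=B]
After op 7 (commit): HEAD=topic@C [dev=B main=A topic=C work=B]
After op 8 (merge): HEAD=topic@D [dev=B main=A topic=D work=B]

Answer: A B C D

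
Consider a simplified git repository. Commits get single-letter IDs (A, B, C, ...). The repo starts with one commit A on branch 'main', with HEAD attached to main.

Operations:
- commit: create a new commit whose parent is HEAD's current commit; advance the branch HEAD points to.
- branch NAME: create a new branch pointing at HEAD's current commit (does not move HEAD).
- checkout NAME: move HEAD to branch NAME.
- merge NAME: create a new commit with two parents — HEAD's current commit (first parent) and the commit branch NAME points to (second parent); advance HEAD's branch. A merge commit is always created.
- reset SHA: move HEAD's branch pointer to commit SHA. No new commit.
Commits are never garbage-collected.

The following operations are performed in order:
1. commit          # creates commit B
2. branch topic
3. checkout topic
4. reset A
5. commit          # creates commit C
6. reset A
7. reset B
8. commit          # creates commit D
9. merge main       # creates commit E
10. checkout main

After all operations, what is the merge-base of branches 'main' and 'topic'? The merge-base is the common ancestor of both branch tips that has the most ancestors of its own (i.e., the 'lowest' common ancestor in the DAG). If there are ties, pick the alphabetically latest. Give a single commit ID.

After op 1 (commit): HEAD=main@B [main=B]
After op 2 (branch): HEAD=main@B [main=B topic=B]
After op 3 (checkout): HEAD=topic@B [main=B topic=B]
After op 4 (reset): HEAD=topic@A [main=B topic=A]
After op 5 (commit): HEAD=topic@C [main=B topic=C]
After op 6 (reset): HEAD=topic@A [main=B topic=A]
After op 7 (reset): HEAD=topic@B [main=B topic=B]
After op 8 (commit): HEAD=topic@D [main=B topic=D]
After op 9 (merge): HEAD=topic@E [main=B topic=E]
After op 10 (checkout): HEAD=main@B [main=B topic=E]
ancestors(main=B): ['A', 'B']
ancestors(topic=E): ['A', 'B', 'D', 'E']
common: ['A', 'B']

Answer: B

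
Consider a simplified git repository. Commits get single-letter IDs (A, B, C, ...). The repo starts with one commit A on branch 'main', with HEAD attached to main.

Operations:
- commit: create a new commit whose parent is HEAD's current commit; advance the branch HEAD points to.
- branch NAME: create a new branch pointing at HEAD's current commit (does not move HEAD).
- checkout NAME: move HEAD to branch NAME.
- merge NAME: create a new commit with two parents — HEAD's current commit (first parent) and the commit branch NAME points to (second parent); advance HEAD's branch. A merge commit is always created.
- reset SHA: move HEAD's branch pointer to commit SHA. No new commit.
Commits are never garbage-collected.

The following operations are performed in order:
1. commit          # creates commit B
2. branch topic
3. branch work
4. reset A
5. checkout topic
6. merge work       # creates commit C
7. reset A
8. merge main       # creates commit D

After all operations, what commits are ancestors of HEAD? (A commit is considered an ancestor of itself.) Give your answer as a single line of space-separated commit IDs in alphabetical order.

Answer: A D

Derivation:
After op 1 (commit): HEAD=main@B [main=B]
After op 2 (branch): HEAD=main@B [main=B topic=B]
After op 3 (branch): HEAD=main@B [main=B topic=B work=B]
After op 4 (reset): HEAD=main@A [main=A topic=B work=B]
After op 5 (checkout): HEAD=topic@B [main=A topic=B work=B]
After op 6 (merge): HEAD=topic@C [main=A topic=C work=B]
After op 7 (reset): HEAD=topic@A [main=A topic=A work=B]
After op 8 (merge): HEAD=topic@D [main=A topic=D work=B]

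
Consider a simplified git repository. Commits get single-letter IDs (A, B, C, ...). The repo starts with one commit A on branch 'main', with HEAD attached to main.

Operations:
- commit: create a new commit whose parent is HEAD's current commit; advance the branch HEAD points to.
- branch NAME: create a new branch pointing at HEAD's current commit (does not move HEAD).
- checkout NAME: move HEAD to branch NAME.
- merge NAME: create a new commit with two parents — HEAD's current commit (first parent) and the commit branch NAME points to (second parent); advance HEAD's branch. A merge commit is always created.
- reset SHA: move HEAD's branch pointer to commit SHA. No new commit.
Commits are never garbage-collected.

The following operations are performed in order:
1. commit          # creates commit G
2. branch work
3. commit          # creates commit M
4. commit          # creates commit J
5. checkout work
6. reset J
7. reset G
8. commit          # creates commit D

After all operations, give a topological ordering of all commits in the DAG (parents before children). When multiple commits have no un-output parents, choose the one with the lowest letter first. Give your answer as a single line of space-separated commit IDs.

After op 1 (commit): HEAD=main@G [main=G]
After op 2 (branch): HEAD=main@G [main=G work=G]
After op 3 (commit): HEAD=main@M [main=M work=G]
After op 4 (commit): HEAD=main@J [main=J work=G]
After op 5 (checkout): HEAD=work@G [main=J work=G]
After op 6 (reset): HEAD=work@J [main=J work=J]
After op 7 (reset): HEAD=work@G [main=J work=G]
After op 8 (commit): HEAD=work@D [main=J work=D]
commit A: parents=[]
commit D: parents=['G']
commit G: parents=['A']
commit J: parents=['M']
commit M: parents=['G']

Answer: A G D M J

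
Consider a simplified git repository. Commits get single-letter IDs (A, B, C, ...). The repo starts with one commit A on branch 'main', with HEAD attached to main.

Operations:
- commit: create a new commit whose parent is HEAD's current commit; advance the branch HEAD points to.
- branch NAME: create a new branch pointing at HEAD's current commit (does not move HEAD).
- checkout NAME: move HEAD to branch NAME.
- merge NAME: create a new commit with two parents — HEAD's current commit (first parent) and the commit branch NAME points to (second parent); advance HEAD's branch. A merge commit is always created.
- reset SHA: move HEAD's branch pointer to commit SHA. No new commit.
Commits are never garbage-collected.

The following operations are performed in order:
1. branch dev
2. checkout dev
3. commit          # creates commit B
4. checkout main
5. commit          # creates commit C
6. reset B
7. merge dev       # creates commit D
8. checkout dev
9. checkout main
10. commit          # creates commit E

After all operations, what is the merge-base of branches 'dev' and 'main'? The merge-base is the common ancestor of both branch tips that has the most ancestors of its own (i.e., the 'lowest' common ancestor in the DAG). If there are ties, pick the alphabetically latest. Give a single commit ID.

After op 1 (branch): HEAD=main@A [dev=A main=A]
After op 2 (checkout): HEAD=dev@A [dev=A main=A]
After op 3 (commit): HEAD=dev@B [dev=B main=A]
After op 4 (checkout): HEAD=main@A [dev=B main=A]
After op 5 (commit): HEAD=main@C [dev=B main=C]
After op 6 (reset): HEAD=main@B [dev=B main=B]
After op 7 (merge): HEAD=main@D [dev=B main=D]
After op 8 (checkout): HEAD=dev@B [dev=B main=D]
After op 9 (checkout): HEAD=main@D [dev=B main=D]
After op 10 (commit): HEAD=main@E [dev=B main=E]
ancestors(dev=B): ['A', 'B']
ancestors(main=E): ['A', 'B', 'D', 'E']
common: ['A', 'B']

Answer: B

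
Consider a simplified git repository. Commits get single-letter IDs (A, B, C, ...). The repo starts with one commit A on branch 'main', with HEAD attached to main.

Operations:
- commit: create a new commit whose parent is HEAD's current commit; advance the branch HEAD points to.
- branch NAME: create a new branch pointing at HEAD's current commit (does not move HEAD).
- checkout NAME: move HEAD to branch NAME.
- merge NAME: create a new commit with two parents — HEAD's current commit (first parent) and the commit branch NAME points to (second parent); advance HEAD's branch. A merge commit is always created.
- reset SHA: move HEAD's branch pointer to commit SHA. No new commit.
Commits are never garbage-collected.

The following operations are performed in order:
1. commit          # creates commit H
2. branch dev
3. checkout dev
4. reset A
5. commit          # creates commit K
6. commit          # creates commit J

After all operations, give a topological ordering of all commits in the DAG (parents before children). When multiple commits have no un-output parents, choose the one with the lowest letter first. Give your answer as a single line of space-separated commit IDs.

After op 1 (commit): HEAD=main@H [main=H]
After op 2 (branch): HEAD=main@H [dev=H main=H]
After op 3 (checkout): HEAD=dev@H [dev=H main=H]
After op 4 (reset): HEAD=dev@A [dev=A main=H]
After op 5 (commit): HEAD=dev@K [dev=K main=H]
After op 6 (commit): HEAD=dev@J [dev=J main=H]
commit A: parents=[]
commit H: parents=['A']
commit J: parents=['K']
commit K: parents=['A']

Answer: A H K J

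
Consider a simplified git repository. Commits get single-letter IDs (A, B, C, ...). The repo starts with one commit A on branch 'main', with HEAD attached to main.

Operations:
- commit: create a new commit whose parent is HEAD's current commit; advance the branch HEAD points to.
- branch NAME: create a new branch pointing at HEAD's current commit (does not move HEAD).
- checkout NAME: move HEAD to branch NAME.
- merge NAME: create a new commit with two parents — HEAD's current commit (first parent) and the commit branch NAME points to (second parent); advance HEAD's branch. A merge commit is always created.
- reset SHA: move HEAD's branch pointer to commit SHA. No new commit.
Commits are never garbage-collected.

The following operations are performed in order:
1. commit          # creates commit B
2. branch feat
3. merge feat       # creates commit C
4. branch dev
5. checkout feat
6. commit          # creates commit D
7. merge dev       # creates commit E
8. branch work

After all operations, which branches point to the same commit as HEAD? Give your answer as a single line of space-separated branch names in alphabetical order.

After op 1 (commit): HEAD=main@B [main=B]
After op 2 (branch): HEAD=main@B [feat=B main=B]
After op 3 (merge): HEAD=main@C [feat=B main=C]
After op 4 (branch): HEAD=main@C [dev=C feat=B main=C]
After op 5 (checkout): HEAD=feat@B [dev=C feat=B main=C]
After op 6 (commit): HEAD=feat@D [dev=C feat=D main=C]
After op 7 (merge): HEAD=feat@E [dev=C feat=E main=C]
After op 8 (branch): HEAD=feat@E [dev=C feat=E main=C work=E]

Answer: feat work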